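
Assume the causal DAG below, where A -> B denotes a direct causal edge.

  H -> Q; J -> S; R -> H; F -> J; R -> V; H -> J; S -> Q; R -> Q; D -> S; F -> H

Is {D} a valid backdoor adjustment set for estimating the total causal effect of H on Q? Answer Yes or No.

Backdoor paths from H to Q (paths whose first edge points into H):
  P1: H <- F -> J -> S -> Q
  P2: H <- R -> Q
Condition 1 (no descendant of H in the set): holds — descendants of H are {J, Q, S}; none are in {D}.
Condition 2 (every backdoor path blocked by {D}):
  P1: open — no interior node is in the conditioning set.
  P2: open — no interior node is in the conditioning set.
{D} does not satisfy the backdoor criterion.

No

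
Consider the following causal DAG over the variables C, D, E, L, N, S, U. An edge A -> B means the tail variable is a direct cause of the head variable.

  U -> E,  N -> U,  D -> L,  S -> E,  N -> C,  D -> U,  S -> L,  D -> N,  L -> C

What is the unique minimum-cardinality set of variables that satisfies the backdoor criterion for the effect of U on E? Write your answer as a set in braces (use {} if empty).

Variables eligible for adjustment (non-descendants of U, excluding U and E): {C, D, L, N, S}.
Backdoor paths from U to E:
  P1: U <- D -> N -> C <- L <- S -> E
  P2: U <- D -> L <- S -> E
  P3: U <- N <- D -> L <- S -> E
  P4: U <- N -> C <- L <- S -> E
Each backdoor path contains an unconditioned collider, so every path is already blocked with the empty conditioning set:
  P1: blocked at collider C (neither it nor any descendant is in the conditioning set).
  P2: blocked at collider L (neither it nor any descendant is in the conditioning set).
  P3: blocked at collider L (neither it nor any descendant is in the conditioning set).
  P4: blocked at collider C (neither it nor any descendant is in the conditioning set).
The empty set is therefore the unique smallest valid set.

{}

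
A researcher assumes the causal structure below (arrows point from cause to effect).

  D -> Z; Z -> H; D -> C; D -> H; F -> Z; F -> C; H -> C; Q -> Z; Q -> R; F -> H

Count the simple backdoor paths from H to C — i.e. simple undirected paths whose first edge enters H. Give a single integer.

A backdoor path from H to C is any simple undirected path whose first edge points into H (i.e. leaves H via a parent).
Parents of H: {D, F, Z}.
Enumerating:
  P1: H <- F -> Z <- D -> C
  P2: H <- F -> C
  P3: H <- D -> Z <- F -> C
  P4: H <- D -> C
  P5: H <- Z <- F -> C
  P6: H <- Z <- D -> C
That exhausts the simple backdoor paths. Count: 6.

6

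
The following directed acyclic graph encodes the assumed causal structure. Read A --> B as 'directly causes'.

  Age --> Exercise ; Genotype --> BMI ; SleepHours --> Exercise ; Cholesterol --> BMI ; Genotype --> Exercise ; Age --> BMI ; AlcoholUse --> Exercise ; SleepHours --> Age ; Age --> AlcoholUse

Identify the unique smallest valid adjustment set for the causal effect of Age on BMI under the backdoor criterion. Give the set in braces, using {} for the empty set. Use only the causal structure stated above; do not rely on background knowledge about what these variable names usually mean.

Variables eligible for adjustment (non-descendants of Age, excluding Age and BMI): {Cholesterol, Genotype, SleepHours}.
Backdoor paths from Age to BMI:
  P1: Age <- SleepHours -> Exercise <- Genotype -> BMI
Each backdoor path contains an unconditioned collider, so every path is already blocked with the empty conditioning set:
  P1: blocked at collider Exercise (neither it nor any descendant is in the conditioning set).
The empty set is therefore the unique smallest valid set.

{}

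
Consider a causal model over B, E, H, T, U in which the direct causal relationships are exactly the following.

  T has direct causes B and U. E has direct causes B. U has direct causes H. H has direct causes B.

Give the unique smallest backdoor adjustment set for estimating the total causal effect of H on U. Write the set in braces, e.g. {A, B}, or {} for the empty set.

Variables eligible for adjustment (non-descendants of H, excluding H and U): {B, E}.
Backdoor paths from H to U:
  P1: H <- B -> T <- U
Each backdoor path contains an unconditioned collider, so every path is already blocked with the empty conditioning set:
  P1: blocked at collider T (neither it nor any descendant is in the conditioning set).
The empty set is therefore the unique smallest valid set.

{}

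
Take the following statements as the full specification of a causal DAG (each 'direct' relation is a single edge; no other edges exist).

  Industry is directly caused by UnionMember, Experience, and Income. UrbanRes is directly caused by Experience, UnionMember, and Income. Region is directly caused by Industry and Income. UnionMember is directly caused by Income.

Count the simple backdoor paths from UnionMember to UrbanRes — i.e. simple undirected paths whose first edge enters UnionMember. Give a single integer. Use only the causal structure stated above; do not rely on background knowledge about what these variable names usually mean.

A backdoor path from UnionMember to UrbanRes is any simple undirected path whose first edge points into UnionMember (i.e. leaves UnionMember via a parent).
Parents of UnionMember: {Income}.
Enumerating:
  P1: UnionMember <- Income -> UrbanRes
  P2: UnionMember <- Income -> Industry <- Experience -> UrbanRes
  P3: UnionMember <- Income -> Region <- Industry <- Experience -> UrbanRes
That exhausts the simple backdoor paths. Count: 3.

3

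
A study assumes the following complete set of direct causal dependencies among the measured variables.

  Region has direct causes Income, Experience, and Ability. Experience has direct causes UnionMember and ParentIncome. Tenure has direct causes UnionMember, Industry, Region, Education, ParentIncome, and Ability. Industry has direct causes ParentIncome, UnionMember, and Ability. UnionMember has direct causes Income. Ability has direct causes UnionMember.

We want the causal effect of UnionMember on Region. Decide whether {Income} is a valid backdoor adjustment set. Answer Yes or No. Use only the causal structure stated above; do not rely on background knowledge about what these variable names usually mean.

Backdoor paths from UnionMember to Region (paths whose first edge points into UnionMember):
  P1: UnionMember <- Income -> Region
Condition 1 (no descendant of UnionMember in the set): holds — descendants of UnionMember are {Ability, Experience, Industry, Region, Tenure}; none are in {Income}.
Condition 2 (every backdoor path blocked by {Income}):
  P1: blocked at fork node Income ∈ conditioning set.
{Income} satisfies the backdoor criterion.

Yes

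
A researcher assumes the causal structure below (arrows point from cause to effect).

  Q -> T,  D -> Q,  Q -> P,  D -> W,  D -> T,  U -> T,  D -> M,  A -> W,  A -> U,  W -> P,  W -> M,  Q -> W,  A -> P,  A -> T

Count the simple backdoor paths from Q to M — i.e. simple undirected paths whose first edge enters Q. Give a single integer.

A backdoor path from Q to M is any simple undirected path whose first edge points into Q (i.e. leaves Q via a parent).
Parents of Q: {D}.
Enumerating:
  P1: Q <- D -> W -> M
  P2: Q <- D -> M
  P3: Q <- D -> T <- A -> W -> M
  P4: Q <- D -> T <- A -> P <- W -> M
  P5: Q <- D -> T <- U <- A -> W -> M
  P6: Q <- D -> T <- U <- A -> P <- W -> M
That exhausts the simple backdoor paths. Count: 6.

6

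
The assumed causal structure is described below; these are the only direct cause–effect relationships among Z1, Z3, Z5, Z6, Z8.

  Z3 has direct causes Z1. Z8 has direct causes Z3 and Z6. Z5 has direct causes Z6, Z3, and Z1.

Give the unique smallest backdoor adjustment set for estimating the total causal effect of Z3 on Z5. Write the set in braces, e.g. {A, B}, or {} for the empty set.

{Z1}

Variables eligible for adjustment (non-descendants of Z3, excluding Z3 and Z5): {Z1, Z6}.
Backdoor paths from Z3 to Z5:
  P1: Z3 <- Z1 -> Z5
The empty set is not sufficient: P1 (Z3 <- Z1 -> Z5) has no collider blocking it and no conditioned non-collider, so it is open.
Try {Z1}:
  P1: blocked at fork node Z1 ∈ conditioning set.
{Z1} contains no descendant of Z3 and blocks every backdoor path.
No other singleton works — e.g. {Z6} leaves P1 open — so {Z1} is the unique smallest valid adjustment set.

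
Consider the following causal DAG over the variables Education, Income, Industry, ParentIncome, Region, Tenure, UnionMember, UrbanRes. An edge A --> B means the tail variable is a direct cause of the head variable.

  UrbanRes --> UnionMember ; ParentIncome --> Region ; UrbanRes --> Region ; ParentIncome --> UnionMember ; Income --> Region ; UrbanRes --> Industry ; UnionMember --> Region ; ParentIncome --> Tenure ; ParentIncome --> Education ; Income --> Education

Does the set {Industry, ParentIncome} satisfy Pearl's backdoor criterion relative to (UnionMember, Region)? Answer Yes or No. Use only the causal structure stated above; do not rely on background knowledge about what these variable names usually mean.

Backdoor paths from UnionMember to Region (paths whose first edge points into UnionMember):
  P1: UnionMember <- ParentIncome -> Region
  P2: UnionMember <- ParentIncome -> Education <- Income -> Region
  P3: UnionMember <- UrbanRes -> Region
Condition 1 (no descendant of UnionMember in the set): holds — descendants of UnionMember are {Region}; none are in {Industry, ParentIncome}.
Condition 2 (every backdoor path blocked by {Industry, ParentIncome}):
  P1: blocked at fork node ParentIncome ∈ conditioning set.
  P2: blocked at fork node ParentIncome ∈ conditioning set.
  P3: open — no interior node is in the conditioning set.
{Industry, ParentIncome} does not satisfy the backdoor criterion.

No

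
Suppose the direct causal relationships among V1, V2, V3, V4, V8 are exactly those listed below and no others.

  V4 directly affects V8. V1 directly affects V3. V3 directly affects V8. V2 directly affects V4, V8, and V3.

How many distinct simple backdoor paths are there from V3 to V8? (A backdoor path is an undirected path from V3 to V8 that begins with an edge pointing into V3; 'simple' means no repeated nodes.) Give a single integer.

2

A backdoor path from V3 to V8 is any simple undirected path whose first edge points into V3 (i.e. leaves V3 via a parent).
Parents of V3: {V1, V2}.
Enumerating:
  P1: V3 <- V2 -> V4 -> V8
  P2: V3 <- V2 -> V8
That exhausts the simple backdoor paths. Count: 2.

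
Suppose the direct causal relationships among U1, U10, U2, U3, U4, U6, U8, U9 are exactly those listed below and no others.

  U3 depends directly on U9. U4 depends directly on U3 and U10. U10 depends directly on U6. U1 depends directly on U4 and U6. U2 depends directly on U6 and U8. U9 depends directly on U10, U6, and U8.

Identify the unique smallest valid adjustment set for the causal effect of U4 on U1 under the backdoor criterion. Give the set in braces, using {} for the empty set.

Variables eligible for adjustment (non-descendants of U4, excluding U4 and U1): {U10, U2, U3, U6, U8, U9}.
Backdoor paths from U4 to U1:
  P1: U4 <- U10 <- U6 -> U1
  P2: U4 <- U10 -> U9 <- U8 -> U2 <- U6 -> U1
  P3: U4 <- U10 -> U9 <- U6 -> U1
  P4: U4 <- U3 <- U9 <- U8 -> U2 <- U6 -> U1
  P5: U4 <- U3 <- U9 <- U6 -> U1
  P6: U4 <- U3 <- U9 <- U10 <- U6 -> U1
The empty set is not sufficient: P1 (U4 <- U10 <- U6 -> U1) has no collider blocking it and no conditioned non-collider, so it is open.
Try {U6}:
  P1: blocked at fork node U6 ∈ conditioning set.
  P2: blocked at collider U9 (neither it nor any descendant is in the conditioning set).
  P3: blocked at collider U9 (neither it nor any descendant is in the conditioning set).
  P4: blocked at collider U2 (neither it nor any descendant is in the conditioning set).
  P5: blocked at fork node U6 ∈ conditioning set.
  P6: blocked at fork node U6 ∈ conditioning set.
{U6} contains no descendant of U4 and blocks every backdoor path.
No other singleton works — e.g. {U8} leaves P1 open — so {U6} is the unique smallest valid adjustment set.

{U6}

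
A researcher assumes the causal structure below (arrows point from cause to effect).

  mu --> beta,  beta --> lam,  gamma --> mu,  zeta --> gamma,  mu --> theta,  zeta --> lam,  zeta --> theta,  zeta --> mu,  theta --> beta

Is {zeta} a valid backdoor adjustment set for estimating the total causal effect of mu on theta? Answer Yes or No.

Yes

Backdoor paths from mu to theta (paths whose first edge points into mu):
  P1: mu <- zeta -> theta
  P2: mu <- zeta -> lam <- beta <- theta
  P3: mu <- gamma <- zeta -> theta
  P4: mu <- gamma <- zeta -> lam <- beta <- theta
Condition 1 (no descendant of mu in the set): holds — descendants of mu are {beta, lam, theta}; none are in {zeta}.
Condition 2 (every backdoor path blocked by {zeta}):
  P1: blocked at fork node zeta ∈ conditioning set.
  P2: blocked at fork node zeta ∈ conditioning set.
  P3: blocked at fork node zeta ∈ conditioning set.
  P4: blocked at fork node zeta ∈ conditioning set.
{zeta} satisfies the backdoor criterion.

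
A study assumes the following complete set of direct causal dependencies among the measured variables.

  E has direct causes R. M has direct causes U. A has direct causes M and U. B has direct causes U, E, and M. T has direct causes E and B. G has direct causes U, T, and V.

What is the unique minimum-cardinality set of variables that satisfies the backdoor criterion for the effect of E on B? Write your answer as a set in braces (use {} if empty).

{}

Variables eligible for adjustment (non-descendants of E, excluding E and B): {A, M, R, U, V}.
Backdoor paths from E to B:
  (none)
With no backdoor paths the empty set already satisfies the criterion, and it is trivially minimal.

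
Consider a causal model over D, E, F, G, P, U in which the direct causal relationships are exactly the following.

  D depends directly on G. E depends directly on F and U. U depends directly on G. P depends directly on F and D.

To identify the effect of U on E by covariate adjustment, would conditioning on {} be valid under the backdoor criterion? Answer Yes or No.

Yes

Backdoor paths from U to E (paths whose first edge points into U):
  P1: U <- G -> D -> P <- F -> E
Condition 1 (no descendant of U in the set): holds — descendants of U are {E}; none are in {}.
Condition 2 (every backdoor path blocked by {}):
  P1: blocked at collider P (neither it nor any descendant is in the conditioning set).
{} satisfies the backdoor criterion.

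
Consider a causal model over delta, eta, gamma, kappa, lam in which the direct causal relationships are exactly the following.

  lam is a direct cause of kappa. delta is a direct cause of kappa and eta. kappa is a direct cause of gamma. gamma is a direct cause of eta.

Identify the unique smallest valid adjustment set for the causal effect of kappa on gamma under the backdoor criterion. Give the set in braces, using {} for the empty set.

{}

Variables eligible for adjustment (non-descendants of kappa, excluding kappa and gamma): {delta, lam}.
Backdoor paths from kappa to gamma:
  P1: kappa <- delta -> eta <- gamma
Each backdoor path contains an unconditioned collider, so every path is already blocked with the empty conditioning set:
  P1: blocked at collider eta (neither it nor any descendant is in the conditioning set).
The empty set is therefore the unique smallest valid set.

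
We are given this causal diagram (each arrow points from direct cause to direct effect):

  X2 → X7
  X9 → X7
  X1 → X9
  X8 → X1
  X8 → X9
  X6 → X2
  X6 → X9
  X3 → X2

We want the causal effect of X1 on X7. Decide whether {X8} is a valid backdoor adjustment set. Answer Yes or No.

Backdoor paths from X1 to X7 (paths whose first edge points into X1):
  P1: X1 <- X8 -> X9 <- X6 -> X2 -> X7
  P2: X1 <- X8 -> X9 -> X7
Condition 1 (no descendant of X1 in the set): holds — descendants of X1 are {X7, X9}; none are in {X8}.
Condition 2 (every backdoor path blocked by {X8}):
  P1: blocked at fork node X8 ∈ conditioning set.
  P2: blocked at fork node X8 ∈ conditioning set.
{X8} satisfies the backdoor criterion.

Yes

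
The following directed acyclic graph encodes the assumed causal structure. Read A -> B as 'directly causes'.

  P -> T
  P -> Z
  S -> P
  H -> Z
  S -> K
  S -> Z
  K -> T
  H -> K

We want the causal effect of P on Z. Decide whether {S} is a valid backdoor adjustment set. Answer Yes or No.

Backdoor paths from P to Z (paths whose first edge points into P):
  P1: P <- S -> Z
  P2: P <- S -> K <- H -> Z
Condition 1 (no descendant of P in the set): holds — descendants of P are {T, Z}; none are in {S}.
Condition 2 (every backdoor path blocked by {S}):
  P1: blocked at fork node S ∈ conditioning set.
  P2: blocked at fork node S ∈ conditioning set.
{S} satisfies the backdoor criterion.

Yes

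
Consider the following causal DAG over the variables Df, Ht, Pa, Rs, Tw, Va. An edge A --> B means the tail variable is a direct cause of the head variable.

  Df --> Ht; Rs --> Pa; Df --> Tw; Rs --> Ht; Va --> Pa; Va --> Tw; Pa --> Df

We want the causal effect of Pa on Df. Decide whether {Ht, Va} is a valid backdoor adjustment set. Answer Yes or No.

Backdoor paths from Pa to Df (paths whose first edge points into Pa):
  P1: Pa <- Rs -> Ht <- Df
  P2: Pa <- Va -> Tw <- Df
Condition 1 (no descendant of Pa in the set): FAILS — Ht is a descendant of Pa.
Condition 2 (every backdoor path blocked by {Ht, Va}):
  P1: open — collider(s) Ht are conditioned on (or have a conditioned descendant) and no non-collider on the path is in the set.
  P2: blocked at fork node Va ∈ conditioning set.
{Ht, Va} does not satisfy the backdoor criterion.

No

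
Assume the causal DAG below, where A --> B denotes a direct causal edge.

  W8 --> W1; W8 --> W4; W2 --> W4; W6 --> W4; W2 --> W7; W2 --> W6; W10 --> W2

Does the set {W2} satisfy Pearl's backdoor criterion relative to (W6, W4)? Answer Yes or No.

Backdoor paths from W6 to W4 (paths whose first edge points into W6):
  P1: W6 <- W2 -> W4
Condition 1 (no descendant of W6 in the set): holds — descendants of W6 are {W4}; none are in {W2}.
Condition 2 (every backdoor path blocked by {W2}):
  P1: blocked at fork node W2 ∈ conditioning set.
{W2} satisfies the backdoor criterion.

Yes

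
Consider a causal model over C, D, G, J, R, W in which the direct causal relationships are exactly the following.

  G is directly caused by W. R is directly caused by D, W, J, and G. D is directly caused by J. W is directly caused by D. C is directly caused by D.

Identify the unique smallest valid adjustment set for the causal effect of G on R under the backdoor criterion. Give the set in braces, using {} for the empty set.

{W}

Variables eligible for adjustment (non-descendants of G, excluding G and R): {C, D, J, W}.
Backdoor paths from G to R:
  P1: G <- W <- D <- J -> R
  P2: G <- W <- D -> R
  P3: G <- W -> R
The empty set is not sufficient: P1 (G <- W <- D <- J -> R) has no collider blocking it and no conditioned non-collider, so it is open.
Try {W}:
  P1: blocked at chain node W ∈ conditioning set.
  P2: blocked at chain node W ∈ conditioning set.
  P3: blocked at fork node W ∈ conditioning set.
{W} contains no descendant of G and blocks every backdoor path.
No other singleton works — e.g. {J} leaves P2 open — so {W} is the unique smallest valid adjustment set.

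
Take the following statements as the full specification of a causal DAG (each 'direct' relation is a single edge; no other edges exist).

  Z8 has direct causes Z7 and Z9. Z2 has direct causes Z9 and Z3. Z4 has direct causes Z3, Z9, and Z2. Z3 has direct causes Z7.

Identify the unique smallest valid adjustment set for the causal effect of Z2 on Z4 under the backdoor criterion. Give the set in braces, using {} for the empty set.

{Z3, Z9}

Variables eligible for adjustment (non-descendants of Z2, excluding Z2 and Z4): {Z3, Z7, Z8, Z9}.
Backdoor paths from Z2 to Z4:
  P1: Z2 <- Z9 -> Z4
  P2: Z2 <- Z9 -> Z8 <- Z7 -> Z3 -> Z4
  P3: Z2 <- Z3 <- Z7 -> Z8 <- Z9 -> Z4
  P4: Z2 <- Z3 -> Z4
The empty set is not sufficient: P1 (Z2 <- Z9 -> Z4) has no collider blocking it and no conditioned non-collider, so it is open.
Try {Z3, Z9}:
  P1: blocked at fork node Z9 ∈ conditioning set.
  P2: blocked at fork node Z9 ∈ conditioning set.
  P3: blocked at chain node Z3 ∈ conditioning set.
  P4: blocked at fork node Z3 ∈ conditioning set.
{Z3, Z9} contains no descendant of Z2 and blocks every backdoor path.
Every element of {Z3, Z9} is needed (dropping Z3 leaves P4 open; dropping Z9 leaves P1 open), so no proper subset is valid.
Among all size-2 subsets of the eligible variables, only {Z3, Z9} blocks every backdoor path, so it is the unique smallest valid adjustment set.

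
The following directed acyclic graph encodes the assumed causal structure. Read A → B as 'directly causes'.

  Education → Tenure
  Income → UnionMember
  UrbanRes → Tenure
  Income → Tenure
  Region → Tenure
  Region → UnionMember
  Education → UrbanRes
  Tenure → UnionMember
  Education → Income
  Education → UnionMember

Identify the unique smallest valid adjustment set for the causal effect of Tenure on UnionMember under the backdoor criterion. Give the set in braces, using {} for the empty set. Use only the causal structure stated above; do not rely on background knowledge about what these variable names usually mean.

Variables eligible for adjustment (non-descendants of Tenure, excluding Tenure and UnionMember): {Education, Income, Region, UrbanRes}.
Backdoor paths from Tenure to UnionMember:
  P1: Tenure <- Education -> Income -> UnionMember
  P2: Tenure <- Education -> UnionMember
  P3: Tenure <- Income <- Education -> UnionMember
  P4: Tenure <- Income -> UnionMember
  P5: Tenure <- Region -> UnionMember
  P6: Tenure <- UrbanRes <- Education -> Income -> UnionMember
  P7: Tenure <- UrbanRes <- Education -> UnionMember
The empty set is not sufficient: P1 (Tenure <- Education -> Income -> UnionMember) has no collider blocking it and no conditioned non-collider, so it is open.
Try {Education, Income, Region}:
  P1: blocked at fork node Education ∈ conditioning set.
  P2: blocked at fork node Education ∈ conditioning set.
  P3: blocked at chain node Income ∈ conditioning set.
  P4: blocked at fork node Income ∈ conditioning set.
  P5: blocked at fork node Region ∈ conditioning set.
  P6: blocked at fork node Education ∈ conditioning set.
  P7: blocked at fork node Education ∈ conditioning set.
{Education, Income, Region} contains no descendant of Tenure and blocks every backdoor path.
Every element of {Education, Income, Region} is needed (dropping Education leaves P2 open; dropping Income leaves P4 open; dropping Region leaves P5 open), so no proper subset is valid.
Among all size-3 subsets of the eligible variables, only {Education, Income, Region} blocks every backdoor path, so it is the unique smallest valid adjustment set.

{Education, Income, Region}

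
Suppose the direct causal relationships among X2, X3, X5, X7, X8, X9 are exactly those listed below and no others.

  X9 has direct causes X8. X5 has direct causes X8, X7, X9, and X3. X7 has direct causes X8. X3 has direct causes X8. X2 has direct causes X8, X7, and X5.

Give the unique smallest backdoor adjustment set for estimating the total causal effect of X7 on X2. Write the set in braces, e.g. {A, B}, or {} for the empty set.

{X8}

Variables eligible for adjustment (non-descendants of X7, excluding X7 and X2): {X3, X8, X9}.
Backdoor paths from X7 to X2:
  P1: X7 <- X8 -> X9 -> X5 -> X2
  P2: X7 <- X8 -> X3 -> X5 -> X2
  P3: X7 <- X8 -> X5 -> X2
  P4: X7 <- X8 -> X2
The empty set is not sufficient: P1 (X7 <- X8 -> X9 -> X5 -> X2) has no collider blocking it and no conditioned non-collider, so it is open.
Try {X8}:
  P1: blocked at fork node X8 ∈ conditioning set.
  P2: blocked at fork node X8 ∈ conditioning set.
  P3: blocked at fork node X8 ∈ conditioning set.
  P4: blocked at fork node X8 ∈ conditioning set.
{X8} contains no descendant of X7 and blocks every backdoor path.
No other singleton works — e.g. {X9} leaves P2 open — so {X8} is the unique smallest valid adjustment set.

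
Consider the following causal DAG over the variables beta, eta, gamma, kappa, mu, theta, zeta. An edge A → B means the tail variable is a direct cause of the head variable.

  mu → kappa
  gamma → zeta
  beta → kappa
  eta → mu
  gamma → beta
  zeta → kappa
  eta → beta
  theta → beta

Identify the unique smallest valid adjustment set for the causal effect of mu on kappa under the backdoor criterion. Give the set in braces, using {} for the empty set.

{eta}

Variables eligible for adjustment (non-descendants of mu, excluding mu and kappa): {beta, eta, gamma, theta, zeta}.
Backdoor paths from mu to kappa:
  P1: mu <- eta -> beta <- gamma -> zeta -> kappa
  P2: mu <- eta -> beta -> kappa
The empty set is not sufficient: P2 (mu <- eta -> beta -> kappa) has no collider blocking it and no conditioned non-collider, so it is open.
Try {eta}:
  P1: blocked at fork node eta ∈ conditioning set.
  P2: blocked at fork node eta ∈ conditioning set.
{eta} contains no descendant of mu and blocks every backdoor path.
No other singleton works — e.g. {theta} leaves P2 open — so {eta} is the unique smallest valid adjustment set.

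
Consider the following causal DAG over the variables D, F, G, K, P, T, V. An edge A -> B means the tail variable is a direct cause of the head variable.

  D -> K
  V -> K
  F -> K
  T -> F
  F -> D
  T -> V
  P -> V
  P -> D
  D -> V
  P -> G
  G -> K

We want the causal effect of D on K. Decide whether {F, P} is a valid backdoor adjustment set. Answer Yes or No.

Yes

Backdoor paths from D to K (paths whose first edge points into D):
  P1: D <- P -> G -> K
  P2: D <- P -> V <- T -> F -> K
  P3: D <- P -> V -> K
  P4: D <- F <- T -> V <- P -> G -> K
  P5: D <- F <- T -> V -> K
  P6: D <- F -> K
Condition 1 (no descendant of D in the set): holds — descendants of D are {K, V}; none are in {F, P}.
Condition 2 (every backdoor path blocked by {F, P}):
  P1: blocked at fork node P ∈ conditioning set.
  P2: blocked at fork node P ∈ conditioning set.
  P3: blocked at fork node P ∈ conditioning set.
  P4: blocked at chain node F ∈ conditioning set.
  P5: blocked at chain node F ∈ conditioning set.
  P6: blocked at fork node F ∈ conditioning set.
{F, P} satisfies the backdoor criterion.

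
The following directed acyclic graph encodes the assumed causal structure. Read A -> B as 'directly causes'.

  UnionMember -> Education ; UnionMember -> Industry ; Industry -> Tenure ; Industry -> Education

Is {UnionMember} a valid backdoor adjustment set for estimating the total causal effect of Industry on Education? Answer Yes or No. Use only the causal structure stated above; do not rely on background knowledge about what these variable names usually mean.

Yes

Backdoor paths from Industry to Education (paths whose first edge points into Industry):
  P1: Industry <- UnionMember -> Education
Condition 1 (no descendant of Industry in the set): holds — descendants of Industry are {Education, Tenure}; none are in {UnionMember}.
Condition 2 (every backdoor path blocked by {UnionMember}):
  P1: blocked at fork node UnionMember ∈ conditioning set.
{UnionMember} satisfies the backdoor criterion.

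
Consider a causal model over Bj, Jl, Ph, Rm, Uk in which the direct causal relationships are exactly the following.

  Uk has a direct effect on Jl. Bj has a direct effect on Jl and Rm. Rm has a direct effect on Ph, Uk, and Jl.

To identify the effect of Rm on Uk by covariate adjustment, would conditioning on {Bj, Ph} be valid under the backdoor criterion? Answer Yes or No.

No

Backdoor paths from Rm to Uk (paths whose first edge points into Rm):
  P1: Rm <- Bj -> Jl <- Uk
Condition 1 (no descendant of Rm in the set): FAILS — Ph is a descendant of Rm.
Condition 2 (every backdoor path blocked by {Bj, Ph}):
  P1: blocked at fork node Bj ∈ conditioning set.
{Bj, Ph} does not satisfy the backdoor criterion.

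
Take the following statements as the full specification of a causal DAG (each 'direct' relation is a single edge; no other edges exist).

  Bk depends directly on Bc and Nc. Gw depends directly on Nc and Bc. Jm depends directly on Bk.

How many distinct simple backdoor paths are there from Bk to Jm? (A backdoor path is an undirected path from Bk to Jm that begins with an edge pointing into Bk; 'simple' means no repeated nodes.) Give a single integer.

A backdoor path from Bk to Jm is any simple undirected path whose first edge points into Bk (i.e. leaves Bk via a parent).
Parents of Bk: {Bc, Nc}.
No simple path from any parent of Bk reaches Jm without revisiting Bk, so there are no backdoor paths.

0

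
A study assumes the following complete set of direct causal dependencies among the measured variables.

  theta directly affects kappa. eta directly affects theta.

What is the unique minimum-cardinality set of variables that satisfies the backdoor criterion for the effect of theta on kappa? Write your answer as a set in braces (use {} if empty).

Variables eligible for adjustment (non-descendants of theta, excluding theta and kappa): {eta}.
Backdoor paths from theta to kappa:
  (none)
With no backdoor paths the empty set already satisfies the criterion, and it is trivially minimal.

{}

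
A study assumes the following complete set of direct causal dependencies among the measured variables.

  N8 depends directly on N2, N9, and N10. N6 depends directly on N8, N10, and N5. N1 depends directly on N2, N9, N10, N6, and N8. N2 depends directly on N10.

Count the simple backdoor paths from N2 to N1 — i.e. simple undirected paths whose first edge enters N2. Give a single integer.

A backdoor path from N2 to N1 is any simple undirected path whose first edge points into N2 (i.e. leaves N2 via a parent).
Parents of N2: {N10}.
Enumerating:
  P1: N2 <- N10 -> N8 <- N9 -> N1
  P2: N2 <- N10 -> N8 -> N6 -> N1
  P3: N2 <- N10 -> N8 -> N1
  P4: N2 <- N10 -> N6 <- N8 <- N9 -> N1
  P5: N2 <- N10 -> N6 <- N8 -> N1
  P6: N2 <- N10 -> N6 -> N1
  P7: N2 <- N10 -> N1
That exhausts the simple backdoor paths. Count: 7.

7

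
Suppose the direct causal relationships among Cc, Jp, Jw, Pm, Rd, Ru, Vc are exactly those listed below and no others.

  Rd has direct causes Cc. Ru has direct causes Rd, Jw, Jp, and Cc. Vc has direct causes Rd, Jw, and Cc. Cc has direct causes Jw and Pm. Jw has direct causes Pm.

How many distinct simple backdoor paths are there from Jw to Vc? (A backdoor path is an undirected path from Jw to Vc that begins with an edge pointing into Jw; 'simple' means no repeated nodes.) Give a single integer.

3

A backdoor path from Jw to Vc is any simple undirected path whose first edge points into Jw (i.e. leaves Jw via a parent).
Parents of Jw: {Pm}.
Enumerating:
  P1: Jw <- Pm -> Cc -> Rd -> Vc
  P2: Jw <- Pm -> Cc -> Ru <- Rd -> Vc
  P3: Jw <- Pm -> Cc -> Vc
That exhausts the simple backdoor paths. Count: 3.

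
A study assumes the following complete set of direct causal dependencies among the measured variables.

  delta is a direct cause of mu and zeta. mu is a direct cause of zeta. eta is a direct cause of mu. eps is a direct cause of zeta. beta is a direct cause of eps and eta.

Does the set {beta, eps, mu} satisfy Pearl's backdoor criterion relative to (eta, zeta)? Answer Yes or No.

No

Backdoor paths from eta to zeta (paths whose first edge points into eta):
  P1: eta <- beta -> eps -> zeta
Condition 1 (no descendant of eta in the set): FAILS — mu is a descendant of eta.
Condition 2 (every backdoor path blocked by {beta, eps, mu}):
  P1: blocked at fork node beta ∈ conditioning set.
{beta, eps, mu} does not satisfy the backdoor criterion.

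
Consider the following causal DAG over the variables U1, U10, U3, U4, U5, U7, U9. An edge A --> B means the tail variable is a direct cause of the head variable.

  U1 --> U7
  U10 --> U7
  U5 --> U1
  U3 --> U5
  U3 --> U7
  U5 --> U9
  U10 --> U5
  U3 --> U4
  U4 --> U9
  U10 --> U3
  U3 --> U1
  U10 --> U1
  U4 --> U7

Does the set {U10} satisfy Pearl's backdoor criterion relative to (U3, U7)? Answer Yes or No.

Backdoor paths from U3 to U7 (paths whose first edge points into U3):
  P1: U3 <- U10 -> U5 -> U1 -> U7
  P2: U3 <- U10 -> U5 -> U9 <- U4 -> U7
  P3: U3 <- U10 -> U1 <- U5 -> U9 <- U4 -> U7
  P4: U3 <- U10 -> U1 -> U7
  P5: U3 <- U10 -> U7
Condition 1 (no descendant of U3 in the set): holds — descendants of U3 are {U1, U4, U5, U7, U9}; none are in {U10}.
Condition 2 (every backdoor path blocked by {U10}):
  P1: blocked at fork node U10 ∈ conditioning set.
  P2: blocked at fork node U10 ∈ conditioning set.
  P3: blocked at fork node U10 ∈ conditioning set.
  P4: blocked at fork node U10 ∈ conditioning set.
  P5: blocked at fork node U10 ∈ conditioning set.
{U10} satisfies the backdoor criterion.

Yes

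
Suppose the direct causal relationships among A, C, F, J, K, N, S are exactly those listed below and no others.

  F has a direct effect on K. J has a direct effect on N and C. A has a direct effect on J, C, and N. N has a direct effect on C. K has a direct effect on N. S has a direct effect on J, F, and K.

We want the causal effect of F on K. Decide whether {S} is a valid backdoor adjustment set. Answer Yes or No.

Yes

Backdoor paths from F to K (paths whose first edge points into F):
  P1: F <- S -> J <- A -> N <- K
  P2: F <- S -> J <- A -> C <- N <- K
  P3: F <- S -> J -> N <- K
  P4: F <- S -> J -> C <- A -> N <- K
  P5: F <- S -> J -> C <- N <- K
  P6: F <- S -> K
Condition 1 (no descendant of F in the set): holds — descendants of F are {C, K, N}; none are in {S}.
Condition 2 (every backdoor path blocked by {S}):
  P1: blocked at fork node S ∈ conditioning set.
  P2: blocked at fork node S ∈ conditioning set.
  P3: blocked at fork node S ∈ conditioning set.
  P4: blocked at fork node S ∈ conditioning set.
  P5: blocked at fork node S ∈ conditioning set.
  P6: blocked at fork node S ∈ conditioning set.
{S} satisfies the backdoor criterion.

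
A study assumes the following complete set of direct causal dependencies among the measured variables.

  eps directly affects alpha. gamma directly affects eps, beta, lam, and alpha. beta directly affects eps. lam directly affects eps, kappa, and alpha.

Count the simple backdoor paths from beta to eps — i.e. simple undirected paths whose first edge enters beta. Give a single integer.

A backdoor path from beta to eps is any simple undirected path whose first edge points into beta (i.e. leaves beta via a parent).
Parents of beta: {gamma}.
Enumerating:
  P1: beta <- gamma -> lam -> eps
  P2: beta <- gamma -> lam -> alpha <- eps
  P3: beta <- gamma -> eps
  P4: beta <- gamma -> alpha <- lam -> eps
  P5: beta <- gamma -> alpha <- eps
That exhausts the simple backdoor paths. Count: 5.

5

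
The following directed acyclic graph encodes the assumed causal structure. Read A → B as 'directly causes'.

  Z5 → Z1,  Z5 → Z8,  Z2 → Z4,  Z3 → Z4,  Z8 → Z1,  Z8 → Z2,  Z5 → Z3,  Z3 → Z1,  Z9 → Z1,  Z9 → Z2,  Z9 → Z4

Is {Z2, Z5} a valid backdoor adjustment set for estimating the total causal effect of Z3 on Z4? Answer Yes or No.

Backdoor paths from Z3 to Z4 (paths whose first edge points into Z3):
  P1: Z3 <- Z5 -> Z8 -> Z2 <- Z9 -> Z4
  P2: Z3 <- Z5 -> Z8 -> Z2 -> Z4
  P3: Z3 <- Z5 -> Z8 -> Z1 <- Z9 -> Z2 -> Z4
  P4: Z3 <- Z5 -> Z8 -> Z1 <- Z9 -> Z4
  P5: Z3 <- Z5 -> Z1 <- Z9 -> Z2 -> Z4
  P6: Z3 <- Z5 -> Z1 <- Z9 -> Z4
  P7: Z3 <- Z5 -> Z1 <- Z8 -> Z2 <- Z9 -> Z4
  P8: Z3 <- Z5 -> Z1 <- Z8 -> Z2 -> Z4
Condition 1 (no descendant of Z3 in the set): holds — descendants of Z3 are {Z1, Z4}; none are in {Z2, Z5}.
Condition 2 (every backdoor path blocked by {Z2, Z5}):
  P1: blocked at fork node Z5 ∈ conditioning set.
  P2: blocked at fork node Z5 ∈ conditioning set.
  P3: blocked at fork node Z5 ∈ conditioning set.
  P4: blocked at fork node Z5 ∈ conditioning set.
  P5: blocked at fork node Z5 ∈ conditioning set.
  P6: blocked at fork node Z5 ∈ conditioning set.
  P7: blocked at fork node Z5 ∈ conditioning set.
  P8: blocked at fork node Z5 ∈ conditioning set.
{Z2, Z5} satisfies the backdoor criterion.

Yes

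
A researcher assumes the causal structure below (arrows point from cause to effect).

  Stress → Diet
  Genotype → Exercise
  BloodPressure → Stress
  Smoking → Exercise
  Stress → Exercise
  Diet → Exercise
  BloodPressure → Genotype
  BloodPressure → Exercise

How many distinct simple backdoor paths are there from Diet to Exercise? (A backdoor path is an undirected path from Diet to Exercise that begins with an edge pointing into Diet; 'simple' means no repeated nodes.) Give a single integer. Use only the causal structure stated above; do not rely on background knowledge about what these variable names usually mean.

3

A backdoor path from Diet to Exercise is any simple undirected path whose first edge points into Diet (i.e. leaves Diet via a parent).
Parents of Diet: {Stress}.
Enumerating:
  P1: Diet <- Stress <- BloodPressure -> Genotype -> Exercise
  P2: Diet <- Stress <- BloodPressure -> Exercise
  P3: Diet <- Stress -> Exercise
That exhausts the simple backdoor paths. Count: 3.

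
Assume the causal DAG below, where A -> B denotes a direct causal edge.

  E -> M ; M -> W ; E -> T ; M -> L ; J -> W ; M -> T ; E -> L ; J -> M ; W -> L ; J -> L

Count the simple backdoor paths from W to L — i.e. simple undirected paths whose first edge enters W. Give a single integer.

A backdoor path from W to L is any simple undirected path whose first edge points into W (i.e. leaves W via a parent).
Parents of W: {J, M}.
Enumerating:
  P1: W <- J -> M <- E -> L
  P2: W <- J -> M -> T <- E -> L
  P3: W <- J -> M -> L
  P4: W <- J -> L
  P5: W <- M <- E -> L
  P6: W <- M <- J -> L
  P7: W <- M -> T <- E -> L
  P8: W <- M -> L
That exhausts the simple backdoor paths. Count: 8.

8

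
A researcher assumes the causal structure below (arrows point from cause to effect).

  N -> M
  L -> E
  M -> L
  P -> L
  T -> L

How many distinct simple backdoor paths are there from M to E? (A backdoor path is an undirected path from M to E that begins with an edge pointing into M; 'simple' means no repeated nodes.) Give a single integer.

0

A backdoor path from M to E is any simple undirected path whose first edge points into M (i.e. leaves M via a parent).
Parents of M: {N}.
No simple path from any parent of M reaches E without revisiting M, so there are no backdoor paths.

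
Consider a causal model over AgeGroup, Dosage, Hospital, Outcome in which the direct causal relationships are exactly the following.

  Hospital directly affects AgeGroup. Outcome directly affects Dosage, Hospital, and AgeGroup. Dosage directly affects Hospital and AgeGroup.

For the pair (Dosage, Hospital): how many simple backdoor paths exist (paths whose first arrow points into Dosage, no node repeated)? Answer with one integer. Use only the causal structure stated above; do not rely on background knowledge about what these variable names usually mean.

A backdoor path from Dosage to Hospital is any simple undirected path whose first edge points into Dosage (i.e. leaves Dosage via a parent).
Parents of Dosage: {Outcome}.
Enumerating:
  P1: Dosage <- Outcome -> Hospital
  P2: Dosage <- Outcome -> AgeGroup <- Hospital
That exhausts the simple backdoor paths. Count: 2.

2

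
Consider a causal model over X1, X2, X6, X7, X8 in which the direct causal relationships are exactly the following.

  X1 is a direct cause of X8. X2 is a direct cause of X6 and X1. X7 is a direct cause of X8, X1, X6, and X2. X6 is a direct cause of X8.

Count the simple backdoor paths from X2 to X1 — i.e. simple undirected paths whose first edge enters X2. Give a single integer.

3

A backdoor path from X2 to X1 is any simple undirected path whose first edge points into X2 (i.e. leaves X2 via a parent).
Parents of X2: {X7}.
Enumerating:
  P1: X2 <- X7 -> X1
  P2: X2 <- X7 -> X6 -> X8 <- X1
  P3: X2 <- X7 -> X8 <- X1
That exhausts the simple backdoor paths. Count: 3.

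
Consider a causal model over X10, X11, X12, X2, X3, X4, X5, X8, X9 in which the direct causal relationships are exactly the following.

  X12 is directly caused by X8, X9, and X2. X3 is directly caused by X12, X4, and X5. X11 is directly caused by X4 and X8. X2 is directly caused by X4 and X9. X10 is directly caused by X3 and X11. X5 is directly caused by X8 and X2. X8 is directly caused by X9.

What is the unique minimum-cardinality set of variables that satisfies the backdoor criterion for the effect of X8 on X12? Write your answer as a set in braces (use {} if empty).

{X9}

Variables eligible for adjustment (non-descendants of X8, excluding X8 and X12): {X2, X4, X9}.
Backdoor paths from X8 to X12:
  P1: X8 <- X9 -> X2 <- X4 -> X11 -> X10 <- X3 <- X12
  P2: X8 <- X9 -> X2 <- X4 -> X3 <- X12
  P3: X8 <- X9 -> X2 -> X5 -> X3 <- X12
  P4: X8 <- X9 -> X2 -> X12
  P5: X8 <- X9 -> X12
The empty set is not sufficient: P4 (X8 <- X9 -> X2 -> X12) has no collider blocking it and no conditioned non-collider, so it is open.
Try {X9}:
  P1: blocked at fork node X9 ∈ conditioning set.
  P2: blocked at fork node X9 ∈ conditioning set.
  P3: blocked at fork node X9 ∈ conditioning set.
  P4: blocked at fork node X9 ∈ conditioning set.
  P5: blocked at fork node X9 ∈ conditioning set.
{X9} contains no descendant of X8 and blocks every backdoor path.
No other singleton works — e.g. {X4} leaves P4 open — so {X9} is the unique smallest valid adjustment set.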